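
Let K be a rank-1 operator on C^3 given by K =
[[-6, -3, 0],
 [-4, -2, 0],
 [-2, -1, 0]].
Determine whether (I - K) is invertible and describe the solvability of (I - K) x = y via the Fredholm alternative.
(I - K) is invertible (det(I - K) = 9 ≠ 0), so for every y in C^3 the equation (I - K) x = y has a unique solution.

K has rank 1, so it is an outer product K = u v^T: every row of K is a multiple of one row vector. Reading off the entries, u = (3, 2, 1) and v = (-2, -1, 0) (row i of K equals u_i·v^T). A rank-one matrix u v^T satisfies K u = u (v·u) and kills the (2)-dimensional subspace v^⊥, so its characteristic polynomial is lambda^2 (lambda - v·u) with v·u = tr K = -8. Hence the eigenvalues of I - K are 1 (multiplicity 2) and 1 - (-8) = 9, so det(I - K) = 9. (Direct check: I - K =
[[7, 3, 0],
 [4, 3, 0],
 [2, 1, 1]]
has determinant 9.) The finite-dimensional Fredholm alternative says: either (I - K) is invertible, or ker(I - K) ≠ {0} and then range(I - K) = ker((I - K)^*)^⊥, with dim ker(I - K) = dim ker((I - K)^*). Since det(I - K) ≠ 0, 1 is not an eigenvalue of K and ker(I - K) = {0}, so we are in the first case: for every y there is a unique x = (I - K)^(-1) y. Explicitly, by the Sherman–Morrison formula, (I - u v^T)^(-1) = I + u v^T/(1 - v·u), i.e. (I - K)^(-1) = I + K/(9).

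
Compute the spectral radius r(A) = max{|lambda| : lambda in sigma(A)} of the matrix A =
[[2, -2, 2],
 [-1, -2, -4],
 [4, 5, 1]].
r(A) = sqrt(18) ≈ 4.2426

The eigenvalues of A are the roots of its characteristic polynomial. With M = A (coefficients from the trace, the sum of principal 2x2 minors, and det A):
  p(λ) = det(λ I - M) = λ^3 - λ^2 + 6λ - 72.
By the rational root theorem any rational root is an integer divisor of 72. Testing λ = 4: p(4) = 64 - 16 + 24 - 72 = 0, so λ = 4 is a root. Dividing out (λ - 4) leaves p(λ) = (λ - 4)(λ^2 + 3λ + 18). For λ^2 + 3λ + 18 the discriminant is -63. It is negative, so the roots are the complex-conjugate pair λ = -3/2 ± (sqrt(63)/2) i ≈ -1.5 ± 3.9686i. For a conjugate pair the product of the roots equals the constant term, so |λ|^2 = 18 and |λ| = sqrt(18) ≈ 4.2426.
Thus the eigenvalues (to 4 decimals) are -1.5 ± 3.9686i (modulus 4.2426); 4 (modulus 4). The spectral radius is the largest modulus: r(A) = sqrt(18) ≈ 4.2426. (Cross-check: r(A) ≤ ||A||_2 ≈ 7.25; equality holds whenever A is normal, though it can also hold for some non-normal A.)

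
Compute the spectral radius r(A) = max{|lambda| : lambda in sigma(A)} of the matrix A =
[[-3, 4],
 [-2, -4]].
r(A) = sqrt(20) ≈ 4.4721

The eigenvalues of A are the roots of its characteristic polynomial. With M = A (coefficients from the trace and determinant):
  p(λ) = det(λ I - M) = λ^2 + 7λ + 20.
For λ^2 + 7λ + 20 the discriminant is -31. It is negative, so the roots are the complex-conjugate pair λ = -7/2 ± (sqrt(31)/2) i ≈ -3.5 ± 2.7839i. For a conjugate pair the product of the roots equals the constant term, so |λ|^2 = 20 and |λ| = sqrt(20) ≈ 4.4721.
Thus the eigenvalues (to 4 decimals) are -3.5 ± 2.7839i (modulus 4.4721). The spectral radius is the largest modulus: r(A) = sqrt(20) ≈ 4.4721. (Cross-check: r(A) ≤ ||A||_2 ≈ 5.7278; equality holds whenever A is normal, though it can also hold for some non-normal A.)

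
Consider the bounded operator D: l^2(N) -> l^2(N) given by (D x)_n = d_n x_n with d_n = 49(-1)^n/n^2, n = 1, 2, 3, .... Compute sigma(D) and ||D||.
sigma(D) = {49(-1)^n/n^2 : n ≥ 1} ∪ {0}; ||D|| = 49

A bounded diagonal operator on l^2 with diagonal entries d_n has spectrum equal to the closure of {d_n : n ≥ 1}: every d_n is an eigenvalue (with eigenvector e_n), so {d_n} ⊂ sigma(D); the spectrum is closed, so its closure is too; and for lambda not in the closure, (D - lambda I) has bounded inverse (the diagonal entries 1/(d_n - lambda) are bounded). For our sequence d_n = 49(-1)^n/n^2, n = 1, 2, 3, ...:
  - {d_n} = {49(-1)^n/n^2 : n ≥ 1}; the only limit point is 0
  - closure = {49(-1)^n/n^2 : n ≥ 1} ∪ {0}
For the norm: a diagonal operator has ||D|| = sup_n |d_n|. Here |d_n| = 49/n^2 is decreasing, so sup_n |d_n| = |d_1| = 49. So ||D|| = 49.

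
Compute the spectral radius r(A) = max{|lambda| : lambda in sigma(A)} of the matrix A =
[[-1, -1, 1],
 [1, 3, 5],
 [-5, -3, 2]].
r(A) ≈ 4.3727

The eigenvalues of A are the roots of its characteristic polynomial. With M = A (coefficients from the trace, the sum of principal 2x2 minors, and det A):
  p(λ) = det(λ I - M) = λ^3 - 4λ^2 + 22λ - 18.
No integer candidate from the rational root theorem (±divisors of 18) is a root, so the roots are irrational. The cubic discriminant is Δ = -19692 < 0, so there is one real root and a complex-conjugate pair. p(0) = -18 and p(1) = 1 have opposite signs, so a root lies in (0, 1); Newton's method refines it to λ ≈ 0.9414. Dividing out (λ - (0.9414)) leaves approximately λ^2 - 3.0586λ + 19.1207. For λ^2 - 3.0586λ + 19.1207 the discriminant is -67.1275. It is negative, so the remaining roots are the complex-conjugate pair λ ≈ 1.5293 ± 4.0966i. Their product equals the constant term, so |λ|^2 ≈ 19.1207 and |λ| ≈ 4.3727.
Thus the eigenvalues (to 4 decimals) are 0.9414 (modulus 0.9414); 1.5293 ± 4.0966i (modulus 4.3727). The spectral radius is the largest modulus: r(A) ≈ 4.3727. (Cross-check: r(A) ≤ ||A||_2 ≈ 6.5139; equality holds whenever A is normal, though it can also hold for some non-normal A.)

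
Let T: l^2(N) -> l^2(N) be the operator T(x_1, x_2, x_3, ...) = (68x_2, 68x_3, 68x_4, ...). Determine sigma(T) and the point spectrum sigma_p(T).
sigma(T) = closed disk {z in C : |z| ≤ 68}; sigma_p(T) = open disk {z in C : |z| < 68}

Note T = 68·V where V is the unit left shift (V x)_k = x_{k+1}; so sigma(T) = 68·sigma(V) and ||T|| = 68||V||. ||T x||^2 = 4624sum_{k≥2} |x_k|^2 ≤ 4624||x||^2, with equality on {x : x_1 = 0}, so ||T|| = 68. For any lambda with |lambda| < 68, set r = lambda/68 (|r| < 1); the vector x = (1, r, r^2, ...) is in l^2 and satisfies T x = 68(r, r^2, ...) = lambda x, so lambda is an eigenvalue. On the boundary |lambda| = 68 the geometric series diverges, so no l^2 eigenvector exists, but these lambda lie in the approximate point spectrum. Hence sigma(T) is the closed disk of radius 68 and sigma_p(T) is the open disk.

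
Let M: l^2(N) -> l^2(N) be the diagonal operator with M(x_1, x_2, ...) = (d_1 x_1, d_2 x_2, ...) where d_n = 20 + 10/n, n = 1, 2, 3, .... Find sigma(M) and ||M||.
sigma(M) = {20 + 10/n : n ≥ 1} ∪ {20}; ||M|| = 30

A bounded diagonal operator on l^2 with diagonal entries d_n has spectrum equal to the closure of {d_n : n ≥ 1}: every d_n is an eigenvalue (with eigenvector e_n), so {d_n} ⊂ sigma(M); the spectrum is closed, so its closure is too; and for lambda not in the closure, (M - lambda I) has bounded inverse (the diagonal entries 1/(d_n - lambda) are bounded). For our sequence d_n = 20 + 10/n, n = 1, 2, 3, ...:
  - {d_n} = {20 + 10/n : n ≥ 1}; the only limit point is 20
  - closure = {20 + 10/n : n ≥ 1} ∪ {20}
For the norm: a diagonal operator has ||M|| = sup_n |d_n|. Here d_n = 20 + 10/n is positive and decreasing, so sup_n |d_n| = d_1 = 20 + 10 = 30. So ||M|| = 30.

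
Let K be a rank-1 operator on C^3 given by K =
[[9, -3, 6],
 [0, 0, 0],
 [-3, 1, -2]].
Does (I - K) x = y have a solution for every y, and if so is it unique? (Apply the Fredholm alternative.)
(I - K) is invertible (det(I - K) = -6 ≠ 0), so for every y in C^3 the equation (I - K) x = y has a unique solution.

K has rank 1, so it is an outer product K = u v^T: every row of K is a multiple of one row vector. Reading off the entries, u = (-3, 0, 1) and v = (-3, 1, -2) (row i of K equals u_i·v^T). A rank-one matrix u v^T satisfies K u = u (v·u) and kills the (2)-dimensional subspace v^⊥, so its characteristic polynomial is lambda^2 (lambda - v·u) with v·u = tr K = 7. Hence the eigenvalues of I - K are 1 (multiplicity 2) and 1 - (7) = -6, so det(I - K) = -6. (Direct check: I - K =
[[-8, 3, -6],
 [0, 1, 0],
 [3, -1, 3]]
has determinant -6.) The finite-dimensional Fredholm alternative says: either (I - K) is invertible, or ker(I - K) ≠ {0} and then range(I - K) = ker((I - K)^*)^⊥, with dim ker(I - K) = dim ker((I - K)^*). Since det(I - K) ≠ 0, 1 is not an eigenvalue of K and ker(I - K) = {0}, so we are in the first case: for every y there is a unique x = (I - K)^(-1) y. Explicitly, by the Sherman–Morrison formula, (I - u v^T)^(-1) = I + u v^T/(1 - v·u), i.e. (I - K)^(-1) = I + K/(-6).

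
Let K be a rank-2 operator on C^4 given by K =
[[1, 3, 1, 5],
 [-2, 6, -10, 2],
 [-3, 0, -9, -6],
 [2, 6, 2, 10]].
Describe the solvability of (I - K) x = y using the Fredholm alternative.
(I - K) is invertible (det(I - K) = -85 ≠ 0), so for every y in C^4 the equation (I - K) x = y has a unique solution.

K has rank 2 and factors as K = U V^T = u1 v1^T + u2 v2^T with u1 = (-1, -2, 0, -2), v1 = (0, -3, 2, -3), u2 = (1, -2, -3, 2), v2 = (1, 0, 3, 2) (multiplying out reproduces the displayed K). The nonzero eigenvalues of U V^T coincide with those of the 2 x 2 matrix G = V^T U = [[v1·u1, v1·u2], [v2·u1, v2·u2]] = [[12, -6], [-5, -4]], and by the Sylvester determinant identity det(I_4 - U V^T) = det(I_2 - V^T U) = det([[-11, 6], [5, 5]]) = (-11)(5) - (6)(5) = -85. (Direct check: I - K =
[[0, -3, -1, -5],
 [2, -5, 10, -2],
 [3, 0, 10, 6],
 [-2, -6, -2, -9]]
has determinant -85.) The finite-dimensional Fredholm alternative says: either (I - K) is invertible, or ker(I - K) ≠ {0} and then range(I - K) = ker((I - K)^*)^⊥, with dim ker(I - K) = dim ker((I - K)^*). Since det(I - K) ≠ 0, 1 is not an eigenvalue of K and ker(I - K) = {0}, so we are in the first case: for every y there is a unique x = (I - K)^(-1) y. (Explicitly, by the Woodbury identity, (I - U V^T)^(-1) = I + U (I_2 - G)^(-1) V^T.)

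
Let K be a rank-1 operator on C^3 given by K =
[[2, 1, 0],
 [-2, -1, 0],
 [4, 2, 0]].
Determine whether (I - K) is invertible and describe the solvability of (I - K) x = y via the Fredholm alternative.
(I - K) is singular (det(I - K) = 0, i.e. 1 ∈ sigma(K)). (I - K) x = y is solvable iff y ⊥ ker((I - K)^*) = span{(2, 1, 0)}, i.e. iff 2y_1 + y_2 = 0. When solvable, the solutions are x = y + c·(1, -1, 2), c arbitrary (ker(I - K) = span{(1, -1, 2)}, dimension 1).

K has rank 1, so it is an outer product K = u v^T: every row of K is a multiple of one row vector. Reading off the entries, u = (1, -1, 2) and v = (2, 1, 0) (row i of K equals u_i·v^T). A rank-one matrix u v^T satisfies K u = u (v·u) and kills the (2)-dimensional subspace v^⊥, so its characteristic polynomial is lambda^2 (lambda - v·u) with v·u = tr K = 1. Hence the eigenvalues of I - K are 1 (multiplicity 2) and 1 - (1) = 0, so det(I - K) = 0. (Direct check: I - K =
[[-1, -1, 0],
 [2, 2, 0],
 [-4, -2, 1]]
has determinant 0.) So 1 is an eigenvalue of K and (I - K) is not invertible. The finite-dimensional Fredholm alternative says: either (I - K) is invertible, or ker(I - K) ≠ {0} and then range(I - K) = ker((I - K)^*)^⊥, with dim ker(I - K) = dim ker((I - K)^*). We are in the second case, so we need both kernels. Kernel of I - K: (I - K) u = u - u (v·u) = u - u = 0, so ker(I - K) = span{u} = span{(1, -1, 2)} (it is exactly 1-dimensional because rank(I - K) = 2). Kernel of the adjoint: K is real, so (I - K)^* = I - K^T = I - v u^T, and (I - v u^T) v = v - v (u·v) = 0; hence ker((I - K)^*) = span{v} = span{(2, 1, 0)}. Therefore (I - K) x = y is solvable iff <y, v> = 0, i.e. iff 2y_1 + y_2 = 0. When this holds, K y = u (v·y) = 0, so (I - K) y = y and x = y is a particular solution; the full solution set is the line x = y + c·u = y + c·(1, -1, 2), c ∈ C.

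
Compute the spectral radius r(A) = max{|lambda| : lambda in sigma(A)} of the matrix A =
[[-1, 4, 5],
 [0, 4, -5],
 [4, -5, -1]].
r(A) ≈ 7.4074

The eigenvalues of A are the roots of its characteristic polynomial. With M = A (coefficients from the trace, the sum of principal 2x2 minors, and det A):
  p(λ) = det(λ I - M) = λ^3 - 2λ^2 - 52λ + 131.
No integer candidate from the rational root theorem (±divisors of 131) is a root, so the roots are irrational. The cubic discriminant is Δ = 359325 > 0, so there are three distinct real roots. p(-8) = -93 and p(-7) = 54 have opposite signs, so a root lies in (-8, -7); Newton's method refines it to λ ≈ -7.4074. p(2) = 27 and p(3) = -16 have opposite signs, so a root lies in (2, 3); Newton's method refines it to λ ≈ 2.5966. p(6) = -37 and p(7) = 12 have opposite signs, so a root lies in (6, 7); Newton's method refines it to λ ≈ 6.8109. Check (Vieta): the three roots sum to 2, matching tr M = 2.
Thus the eigenvalues (to 4 decimals) are -7.4074 (modulus 7.4074); 2.5966 (modulus 2.5966); 6.8109 (modulus 6.8109). The spectral radius is the largest modulus: r(A) ≈ 7.4074. (Cross-check: r(A) ≤ ||A||_2 ≈ 8.4675; equality holds whenever A is normal, though it can also hold for some non-normal A.)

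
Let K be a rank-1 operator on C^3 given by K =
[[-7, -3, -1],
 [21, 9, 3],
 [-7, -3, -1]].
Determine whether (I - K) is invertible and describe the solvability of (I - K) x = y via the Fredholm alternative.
(I - K) is singular (det(I - K) = 0, i.e. 1 ∈ sigma(K)). (I - K) x = y is solvable iff y ⊥ ker((I - K)^*) = span{(-7, -3, -1)}, i.e. iff -7y_1 - 3y_2 - y_3 = 0. When solvable, the solutions are x = y + c·(1, -3, 1), c arbitrary (ker(I - K) = span{(1, -3, 1)}, dimension 1).

K has rank 1, so it is an outer product K = u v^T: every row of K is a multiple of one row vector. Reading off the entries, u = (1, -3, 1) and v = (-7, -3, -1) (row i of K equals u_i·v^T). A rank-one matrix u v^T satisfies K u = u (v·u) and kills the (2)-dimensional subspace v^⊥, so its characteristic polynomial is lambda^2 (lambda - v·u) with v·u = tr K = 1. Hence the eigenvalues of I - K are 1 (multiplicity 2) and 1 - (1) = 0, so det(I - K) = 0. (Direct check: I - K =
[[8, 3, 1],
 [-21, -8, -3],
 [7, 3, 2]]
has determinant 0.) So 1 is an eigenvalue of K and (I - K) is not invertible. The finite-dimensional Fredholm alternative says: either (I - K) is invertible, or ker(I - K) ≠ {0} and then range(I - K) = ker((I - K)^*)^⊥, with dim ker(I - K) = dim ker((I - K)^*). We are in the second case, so we need both kernels. Kernel of I - K: (I - K) u = u - u (v·u) = u - u = 0, so ker(I - K) = span{u} = span{(1, -3, 1)} (it is exactly 1-dimensional because rank(I - K) = 2). Kernel of the adjoint: K is real, so (I - K)^* = I - K^T = I - v u^T, and (I - v u^T) v = v - v (u·v) = 0; hence ker((I - K)^*) = span{v} = span{(-7, -3, -1)}. Therefore (I - K) x = y is solvable iff <y, v> = 0, i.e. iff -7y_1 - 3y_2 - y_3 = 0. When this holds, K y = u (v·y) = 0, so (I - K) y = y and x = y is a particular solution; the full solution set is the line x = y + c·u = y + c·(1, -3, 1), c ∈ C.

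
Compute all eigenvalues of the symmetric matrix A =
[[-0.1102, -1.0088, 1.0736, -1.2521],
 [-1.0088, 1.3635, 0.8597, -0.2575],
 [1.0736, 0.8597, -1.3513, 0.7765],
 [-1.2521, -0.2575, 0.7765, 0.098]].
sigma(A) ≈ {-3, 0, 1, 2}

A is real symmetric, so its spectrum consists of real eigenvalues. Expanding the characteristic polynomial of the displayed matrix gives
  det(λ I - A) = p(λ) = λ^4 + (0)λ^3 + (-7)λ^2 + (6)λ + (0).
Solving p(λ) = 0 yields eigenvalues ≈ -3, 0, 1, 2. (A is shown rounded to 4 decimals, so these recover the underlying integer eigenvalues to within that precision.)
Verification: the trace of A = 0 equals the sum of eigenvalues 0, and det(A) ≈ -0.0001 matches the eigenvalue product 0.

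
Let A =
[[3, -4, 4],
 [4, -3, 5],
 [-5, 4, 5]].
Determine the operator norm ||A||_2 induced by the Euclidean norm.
||A||_2 ≈ 9.7554 (= sqrt(largest eigenvalue of A^T A))

||A||_2 = sigma_max(A) = sqrt(lambda_max(A^T A)). Form the symmetric matrix M = A^T A =
[[50, -44, 7],
 [-44, 41, -11],
 [7, -11, 66]].
Its characteristic polynomial (trace, sum of principal 2x2 minors, determinant of M give the coefficients) is
  p(λ) = det(λ I - M) = λ^3 - 157λ^2 + 5950λ - 6241.
No integer candidate from the rational root theorem (±divisors of 6241) is a root, so the roots are irrational. The cubic discriminant is Δ = 37337604161 > 0, so there are three distinct real roots. p(1) = -447 and p(2) = 5039 have opposite signs, so a root lies in (1, 2); Newton's method refines it to λ ≈ 1.0794. p(60) = 1559 and p(61) = -507 have opposite signs, so a root lies in (60, 61); Newton's method refines it to λ ≈ 60.7524. p(95) = -541 and p(96) = 2783 have opposite signs, so a root lies in (95, 96); Newton's method refines it to λ ≈ 95.1682. Check (Vieta): the three roots sum to 157, matching tr M = 157.
So the eigenvalues of A^T A are ≈ 1.0794, 60.7524, 95.1682 (all ≥ 0, as they must be for A^T A). The largest is λ_max ≈ 95.1682, hence ||A||_2 = sqrt(λ_max) ≈ 9.7554.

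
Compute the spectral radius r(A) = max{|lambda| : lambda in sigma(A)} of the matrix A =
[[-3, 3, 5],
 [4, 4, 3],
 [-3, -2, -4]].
r(A) ≈ 4.3282

The eigenvalues of A are the roots of its characteristic polynomial. With M = A (coefficients from the trace, the sum of principal 2x2 minors, and det A):
  p(λ) = det(λ I - M) = λ^3 + 3λ^2 - 7λ - 71.
No integer candidate from the rational root theorem (±divisors of 71) is a root, so the roots are irrational. The cubic discriminant is Δ = -99788 < 0, so there is one real root and a complex-conjugate pair. p(3) = -38 and p(4) = 13 have opposite signs, so a root lies in (3, 4); Newton's method refines it to λ ≈ 3.79. Dividing out (λ - (3.79)) leaves approximately λ^2 + 6.79λ + 18.7337. For λ^2 + 6.79λ + 18.7337 the discriminant is -28.8312. It is negative, so the remaining roots are the complex-conjugate pair λ ≈ -3.395 ± 2.6847i. Their product equals the constant term, so |λ|^2 ≈ 18.7337 and |λ| ≈ 4.3282.
Thus the eigenvalues (to 4 decimals) are 3.79 (modulus 3.79); -3.395 ± 2.6847i (modulus 4.3282). The spectral radius is the largest modulus: r(A) ≈ 4.3282. (Cross-check: r(A) ≤ ||A||_2 ≈ 8.9924; equality holds whenever A is normal, though it can also hold for some non-normal A.)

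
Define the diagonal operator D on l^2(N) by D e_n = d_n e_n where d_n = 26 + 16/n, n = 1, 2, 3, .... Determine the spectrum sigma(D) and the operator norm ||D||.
sigma(D) = {26 + 16/n : n ≥ 1} ∪ {26}; ||D|| = 42

A bounded diagonal operator on l^2 with diagonal entries d_n has spectrum equal to the closure of {d_n : n ≥ 1}: every d_n is an eigenvalue (with eigenvector e_n), so {d_n} ⊂ sigma(D); the spectrum is closed, so its closure is too; and for lambda not in the closure, (D - lambda I) has bounded inverse (the diagonal entries 1/(d_n - lambda) are bounded). For our sequence d_n = 26 + 16/n, n = 1, 2, 3, ...:
  - {d_n} = {26 + 16/n : n ≥ 1}; the only limit point is 26
  - closure = {26 + 16/n : n ≥ 1} ∪ {26}
For the norm: a diagonal operator has ||D|| = sup_n |d_n|. Here d_n = 26 + 16/n is positive and decreasing, so sup_n |d_n| = d_1 = 26 + 16 = 42. So ||D|| = 42.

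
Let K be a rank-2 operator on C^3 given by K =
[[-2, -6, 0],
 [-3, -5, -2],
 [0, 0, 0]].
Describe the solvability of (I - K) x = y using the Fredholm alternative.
(I - K) is singular (det(I - K) = 0, i.e. 1 ∈ sigma(K)). (I - K) x = y is solvable iff y ⊥ ker((I - K)^*) = span{(1, -1, 2)}, i.e. iff y_1 - y_2 + 2y_3 = 0. When solvable, x is determined up to adding multiples of (2, -1, 0) (ker(I - K) = span{(2, -1, 0)}, dimension 1).

K has rank 2 and factors as K = U V^T = u1 v1^T + u2 v2^T with u1 = (2, 2, 0), v1 = (-2, -2, -2), u2 = (-2, -1, 0), v2 = (-1, 1, -2) (multiplying out reproduces the displayed K). The nonzero eigenvalues of U V^T coincide with those of the 2 x 2 matrix G = V^T U = [[v1·u1, v1·u2], [v2·u1, v2·u2]] = [[-8, 6], [0, 1]], and by the Sylvester determinant identity det(I_3 - U V^T) = det(I_2 - V^T U) = det([[9, -6], [0, 0]]) = (9)(0) - (-6)(0) = 0. (Direct check: I - K =
[[3, 6, 0],
 [3, 6, 2],
 [0, 0, 1]]
has determinant 0.) So 1 is an eigenvalue of K and (I - K) is not invertible. The finite-dimensional Fredholm alternative says: either (I - K) is invertible, or ker(I - K) ≠ {0} and then range(I - K) = ker((I - K)^*)^⊥, with dim ker(I - K) = dim ker((I - K)^*). We are in the second case, so we compute both kernels via the 2 x 2 reduction. If (I - U V^T) x = 0 then x = U (V^T x) lies in the column space of U; writing x = U b gives U (I_2 - G) b = 0, and since u1, u2 are independent, (I_2 - G) b = 0. With I_2 - G = [[9, -6], [0, 0]] (singular, as its determinant is 0) a null vector is b = (-2, -3), so ker(I - K) = span{-2·u1 + (-3)·u2} = span{(2, -1, 0)}. For the adjoint, (I - K)^* = I - K^T = I - V U^T, and the same argument gives ker((I - K)^*) = {V a : (I_2 - G)^T a = 0}; (I_2 - G)^T = [[9, 0], [-6, 0]] has null vector a = (0, -1), so ker((I - K)^*) = span{0·v1 + (-1)·v2} = span{(1, -1, 2)}. (Both kernels are 1-dimensional, matching rank(I - K) = 2.) Therefore (I - K) x = y is solvable iff <y, (1, -1, 2)> = 0, i.e. iff y_1 - y_2 + 2y_3 = 0; when solvable the solution set is the line x_p + c·(2, -1, 0), c ∈ C.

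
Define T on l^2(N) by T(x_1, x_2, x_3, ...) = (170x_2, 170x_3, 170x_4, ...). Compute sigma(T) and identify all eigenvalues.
sigma(T) = closed disk {z in C : |z| ≤ 170}; sigma_p(T) = open disk {z in C : |z| < 170}

Note T = 170·V where V is the unit left shift (V x)_k = x_{k+1}; so sigma(T) = 170·sigma(V) and ||T|| = 170||V||. ||T x||^2 = 28900sum_{k≥2} |x_k|^2 ≤ 28900||x||^2, with equality on {x : x_1 = 0}, so ||T|| = 170. For any lambda with |lambda| < 170, set r = lambda/170 (|r| < 1); the vector x = (1, r, r^2, ...) is in l^2 and satisfies T x = 170(r, r^2, ...) = lambda x, so lambda is an eigenvalue. On the boundary |lambda| = 170 the geometric series diverges, so no l^2 eigenvector exists, but these lambda lie in the approximate point spectrum. Hence sigma(T) is the closed disk of radius 170 and sigma_p(T) is the open disk.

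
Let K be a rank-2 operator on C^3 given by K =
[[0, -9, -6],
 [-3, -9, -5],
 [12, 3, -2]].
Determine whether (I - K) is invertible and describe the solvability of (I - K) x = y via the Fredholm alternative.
(I - K) is invertible (det(I - K) = 90 ≠ 0), so for every y in C^3 the equation (I - K) x = y has a unique solution.

K has rank 2 and factors as K = U V^T = u1 v1^T + u2 v2^T with u1 = (3, 2, 3), v1 = (3, 0, -1), u2 = (-3, -3, 1), v2 = (3, 3, 1) (multiplying out reproduces the displayed K). The nonzero eigenvalues of U V^T coincide with those of the 2 x 2 matrix G = V^T U = [[v1·u1, v1·u2], [v2·u1, v2·u2]] = [[6, -10], [18, -17]], and by the Sylvester determinant identity det(I_3 - U V^T) = det(I_2 - V^T U) = det([[-5, 10], [-18, 18]]) = (-5)(18) - (10)(-18) = 90. (Direct check: I - K =
[[1, 9, 6],
 [3, 10, 5],
 [-12, -3, 3]]
has determinant 90.) The finite-dimensional Fredholm alternative says: either (I - K) is invertible, or ker(I - K) ≠ {0} and then range(I - K) = ker((I - K)^*)^⊥, with dim ker(I - K) = dim ker((I - K)^*). Since det(I - K) ≠ 0, 1 is not an eigenvalue of K and ker(I - K) = {0}, so we are in the first case: for every y there is a unique x = (I - K)^(-1) y. (Explicitly, by the Woodbury identity, (I - U V^T)^(-1) = I + U (I_2 - G)^(-1) V^T.)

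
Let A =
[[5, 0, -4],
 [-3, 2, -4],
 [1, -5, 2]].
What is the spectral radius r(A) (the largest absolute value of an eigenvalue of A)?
r(A) = sqrt(44) ≈ 6.6332

The eigenvalues of A are the roots of its characteristic polynomial. With M = A (coefficients from the trace, the sum of principal 2x2 minors, and det A):
  p(λ) = det(λ I - M) = λ^3 - 9λ^2 + 8λ + 132.
By the rational root theorem any rational root is an integer divisor of 132. Testing λ = -3: p(-3) = -27 - 81 - 24 + 132 = 0, so λ = -3 is a root. Dividing out (λ + 3) leaves p(λ) = (λ + 3)(λ^2 - 12λ + 44). For λ^2 - 12λ + 44 the discriminant is -32. It is negative, so the roots are the complex-conjugate pair λ = 6 ± (sqrt(32)/2) i ≈ 6 ± 2.8284i. For a conjugate pair the product of the roots equals the constant term, so |λ|^2 = 44 and |λ| = sqrt(44) ≈ 6.6332.
Thus the eigenvalues (to 4 decimals) are 6 ± 2.8284i (modulus 6.6332); -3 (modulus 3). The spectral radius is the largest modulus: r(A) = sqrt(44) ≈ 6.6332. (Cross-check: r(A) ≤ ||A||_2 ≈ 7.1621; equality holds whenever A is normal, though it can also hold for some non-normal A.)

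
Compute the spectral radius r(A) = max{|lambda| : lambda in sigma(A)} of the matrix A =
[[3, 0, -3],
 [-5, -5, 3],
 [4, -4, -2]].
r(A) ≈ 4.0677

The eigenvalues of A are the roots of its characteristic polynomial. With M = A (coefficients from the trace, the sum of principal 2x2 minors, and det A):
  p(λ) = det(λ I - M) = λ^3 + 4λ^2 + 13λ + 54.
No integer candidate from the rational root theorem (±divisors of 54) is a root, so the roots are irrational. The cubic discriminant is Δ = -48096 < 0, so there is one real root and a complex-conjugate pair. p(-5) = -36 and p(-4) = 2 have opposite signs, so a root lies in (-5, -4); Newton's method refines it to λ ≈ -4.0677. Dividing out (λ - (-4.0677)) leaves approximately λ^2 - 0.0677λ + 13.2753. For λ^2 - 0.0677λ + 13.2753 the discriminant is -53.0968. It is negative, so the remaining roots are the complex-conjugate pair λ ≈ 0.0338 ± 3.6434i. Their product equals the constant term, so |λ|^2 ≈ 13.2753 and |λ| ≈ 3.6435.
Thus the eigenvalues (to 4 decimals) are -4.0677 (modulus 4.0677); 0.0338 ± 3.6434i (modulus 3.6435). The spectral radius is the largest modulus: r(A) ≈ 4.0677. (Cross-check: r(A) ≤ ||A||_2 ≈ 8.6461; equality holds whenever A is normal, though it can also hold for some non-normal A.)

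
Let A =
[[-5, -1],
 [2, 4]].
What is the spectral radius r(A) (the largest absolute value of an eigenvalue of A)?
r(A) = (1 + sqrt(73))/2 ≈ 4.772

The eigenvalues of A are the roots of its characteristic polynomial. With M = A (coefficients from the trace and determinant):
  p(λ) = det(λ I - M) = λ^2 + λ - 18.
For λ^2 + λ - 18 the discriminant is 73. It is nonnegative but not a perfect square, so the roots are real and irrational: λ = (-1 ± sqrt(73))/2 ≈ 3.772, -4.772.
Thus the eigenvalues (to 4 decimals) are 3.772 (modulus 3.772); -4.772 (modulus 4.772). The spectral radius is the largest modulus: r(A) = (1 + sqrt(73))/2 ≈ 4.772. (Cross-check: r(A) ≤ ||A||_2 ≈ 6.1088; equality holds whenever A is normal, though it can also hold for some non-normal A.)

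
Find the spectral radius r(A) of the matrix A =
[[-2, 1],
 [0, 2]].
r(A) = 2

The eigenvalues of A are the roots of its characteristic polynomial. With M = A (coefficients from the trace and determinant):
  p(λ) = det(λ I - M) = λ^2 - 4.
For λ^2 - 4 the discriminant is 16. It is a perfect square (4^2), so the roots are rational: λ = (0 ± 4)/2 = 2, -2.
Thus the eigenvalues (to 4 decimals) are 2 (modulus 2); -2 (modulus 2). The spectral radius is the largest modulus: r(A) = 2. (Cross-check: r(A) ≤ ||A||_2 ≈ 2.5616; equality holds whenever A is normal, though it can also hold for some non-normal A.)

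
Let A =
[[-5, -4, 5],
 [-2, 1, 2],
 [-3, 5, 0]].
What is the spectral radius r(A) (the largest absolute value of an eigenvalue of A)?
r(A) = sqrt(13) ≈ 3.6056

The eigenvalues of A are the roots of its characteristic polynomial. With M = A (coefficients from the trace, the sum of principal 2x2 minors, and det A):
  p(λ) = det(λ I - M) = λ^3 + 4λ^2 - 8λ - 39.
By the rational root theorem any rational root is an integer divisor of 39. Testing λ = 3: p(3) = 27 + 36 - 24 - 39 = 0, so λ = 3 is a root. Dividing out (λ - 3) leaves p(λ) = (λ - 3)(λ^2 + 7λ + 13). For λ^2 + 7λ + 13 the discriminant is -3. It is negative, so the roots are the complex-conjugate pair λ = -7/2 ± (sqrt(3)/2) i ≈ -3.5 ± 0.866i. For a conjugate pair the product of the roots equals the constant term, so |λ|^2 = 13 and |λ| = sqrt(13) ≈ 3.6056.
Thus the eigenvalues (to 4 decimals) are -3.5 ± 0.866i (modulus 3.6056); 3 (modulus 3). The spectral radius is the largest modulus: r(A) = sqrt(13) ≈ 3.6056. (Cross-check: r(A) ≤ ||A||_2 ≈ 8.385; equality holds whenever A is normal, though it can also hold for some non-normal A.)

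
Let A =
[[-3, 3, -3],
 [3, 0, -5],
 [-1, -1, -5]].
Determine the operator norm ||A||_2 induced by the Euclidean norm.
||A||_2 ≈ 7.7024 (= sqrt(largest eigenvalue of A^T A))

||A||_2 = sigma_max(A) = sqrt(lambda_max(A^T A)). Form the symmetric matrix M = A^T A =
[[19, -8, -1],
 [-8, 10, -4],
 [-1, -4, 59]].
Its characteristic polynomial (trace, sum of principal 2x2 minors, determinant of M give the coefficients) is
  p(λ) = det(λ I - M) = λ^3 - 88λ^2 + 1820λ - 7056.
No integer candidate from the rational root theorem (±divisors of 7056) is a root, so the roots are irrational. The cubic discriminant is Δ = 1300436480 > 0, so there are three distinct real roots. p(5) = -31 and p(6) = 912 have opposite signs, so a root lies in (5, 6); Newton's method refines it to λ ≈ 5.0306. p(23) = 419 and p(24) = -240 have opposite signs, so a root lies in (23, 24); Newton's method refines it to λ ≈ 23.6419. p(59) = -625 and p(60) = 1344 have opposite signs, so a root lies in (59, 60); Newton's method refines it to λ ≈ 59.3275. Check (Vieta): the three roots sum to 88, matching tr M = 88.
So the eigenvalues of A^T A are ≈ 5.0306, 23.6419, 59.3275 (all ≥ 0, as they must be for A^T A). The largest is λ_max ≈ 59.3275, hence ||A||_2 = sqrt(λ_max) ≈ 7.7024.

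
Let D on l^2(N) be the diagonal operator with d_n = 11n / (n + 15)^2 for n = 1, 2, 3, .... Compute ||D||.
||D|| = 11/60 (attained at n = 15)

For D diagonal, ||D|| = sup_n |d_n|. Treat f(x) = 11x / (x + 15)^2 for real x > 0. By the quotient rule, f'(x) = 11(15 - x)/(x + 15)^3, which is positive for x < 15 and negative for x > 15. So f has a unique maximum at x = 15, and since 15 is a positive integer, the supremum over n ≥ 1 is attained at n = 15: d_15 = 11·15/(15 + 15)^2 = 11·15/900 = 11/60. Hence ||D|| = 11/60.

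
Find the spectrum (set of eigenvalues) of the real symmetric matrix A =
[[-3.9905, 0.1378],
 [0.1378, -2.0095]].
sigma(A) ≈ {-4, -2}

A is real symmetric, so its spectrum consists of real eigenvalues. Expanding the characteristic polynomial of the displayed matrix gives
  det(λ I - A) = p(λ) = λ^2 + (6)λ + (8).
Solving p(λ) = 0 yields eigenvalues ≈ -4, -2. (A is shown rounded to 4 decimals, so these recover the underlying integer eigenvalues to within that precision.)
Verification: the trace of A = -6 equals the sum of eigenvalues -6, and det(A) ≈ 7.9999 matches the eigenvalue product 8.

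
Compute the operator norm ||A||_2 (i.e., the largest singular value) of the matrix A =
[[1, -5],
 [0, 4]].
||A||_2 = sqrt((42 + sqrt(1700))/2) ≈ 6.451 (= sqrt(largest eigenvalue of A^T A))

||A||_2 = sigma_max(A) = sqrt(lambda_max(A^T A)). Form the symmetric matrix M = A^T A =
[[1, -5],
 [-5, 41]].
Its characteristic polynomial (trace, determinant of M give the coefficients) is
  p(λ) = det(λ I - M) = λ^2 - 42λ + 16.
For λ^2 - 42λ + 16 the discriminant is 1700. It is nonnegative but not a perfect square, so the roots are real and irrational: λ = (42 ± sqrt(1700))/2 ≈ 41.6155, 0.3845.
So the eigenvalues of A^T A are ≈ 0.3845, 41.6155 (all ≥ 0, as they must be for A^T A). The largest is λ_max = (42 + sqrt(1700))/2 ≈ 41.6155, hence ||A||_2 = sqrt(λ_max) = sqrt((42 + sqrt(1700))/2) ≈ 6.451.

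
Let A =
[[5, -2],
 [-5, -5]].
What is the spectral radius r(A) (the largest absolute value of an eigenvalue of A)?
r(A) = sqrt(140)/2 ≈ 5.9161

The eigenvalues of A are the roots of its characteristic polynomial. With M = A (coefficients from the trace and determinant):
  p(λ) = det(λ I - M) = λ^2 - 35.
For λ^2 - 35 the discriminant is 140. It is nonnegative but not a perfect square, so the roots are real and irrational: λ = ± sqrt(140)/2 ≈ 5.9161, -5.9161.
Thus the eigenvalues (to 4 decimals) are 5.9161 (modulus 5.9161); -5.9161 (modulus 5.9161). The spectral radius is the largest modulus: r(A) = sqrt(140)/2 ≈ 5.9161. (Cross-check: r(A) ≤ ||A||_2 ≈ 7.6033; equality holds whenever A is normal, though it can also hold for some non-normal A.)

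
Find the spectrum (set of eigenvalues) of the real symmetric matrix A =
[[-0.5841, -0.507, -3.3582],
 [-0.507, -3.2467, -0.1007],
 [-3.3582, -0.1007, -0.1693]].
sigma(A) ≈ {-4, -3, 3}

A is real symmetric, so its spectrum consists of real eigenvalues. Expanding the characteristic polynomial of the displayed matrix gives
  det(λ I - A) = p(λ) = λ^3 + (4)λ^2 + (-9)λ + (-36).
Solving p(λ) = 0 yields eigenvalues ≈ -4, -3, 3. (A is shown rounded to 4 decimals, so these recover the underlying integer eigenvalues to within that precision.)
Verification: the trace of A = -4 equals the sum of eigenvalues -4, and det(A) ≈ 36.0002 matches the eigenvalue product 36.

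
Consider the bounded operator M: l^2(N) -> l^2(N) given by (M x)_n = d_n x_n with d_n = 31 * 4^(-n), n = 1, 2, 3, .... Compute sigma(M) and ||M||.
sigma(M) = {31 * 4^(-n) : n ≥ 1} ∪ {0}; ||M|| = 31/4

A bounded diagonal operator on l^2 with diagonal entries d_n has spectrum equal to the closure of {d_n : n ≥ 1}: every d_n is an eigenvalue (with eigenvector e_n), so {d_n} ⊂ sigma(M); the spectrum is closed, so its closure is too; and for lambda not in the closure, (M - lambda I) has bounded inverse (the diagonal entries 1/(d_n - lambda) are bounded). For our sequence d_n = 31 * 4^(-n), n = 1, 2, 3, ...:
  - {d_n} = {31 * 4^(-n) : n ≥ 1}; the only limit point is 0
  - closure = {31 * 4^(-n) : n ≥ 1} ∪ {0}
For the norm: a diagonal operator has ||M|| = sup_n |d_n|. Here d_n = 31 * 4^(-n) is positive and decreasing, so sup_n |d_n| = d_1 = 31/4. So ||M|| = 31/4.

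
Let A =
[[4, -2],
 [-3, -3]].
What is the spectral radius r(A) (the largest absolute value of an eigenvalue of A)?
r(A) = (1 + sqrt(73))/2 ≈ 4.772

The eigenvalues of A are the roots of its characteristic polynomial. With M = A (coefficients from the trace and determinant):
  p(λ) = det(λ I - M) = λ^2 - λ - 18.
For λ^2 - λ - 18 the discriminant is 73. It is nonnegative but not a perfect square, so the roots are real and irrational: λ = (1 ± sqrt(73))/2 ≈ 4.772, -3.772.
Thus the eigenvalues (to 4 decimals) are 4.772 (modulus 4.772); -3.772 (modulus 3.772). The spectral radius is the largest modulus: r(A) = (1 + sqrt(73))/2 ≈ 4.772. (Cross-check: r(A) ≤ ||A||_2 ≈ 5.0083; equality holds whenever A is normal, though it can also hold for some non-normal A.)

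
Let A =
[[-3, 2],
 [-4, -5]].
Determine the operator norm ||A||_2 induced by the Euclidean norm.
||A||_2 = sqrt((54 + sqrt(800))/2) ≈ 6.4142 (= sqrt(largest eigenvalue of A^T A))

||A||_2 = sigma_max(A) = sqrt(lambda_max(A^T A)). Form the symmetric matrix M = A^T A =
[[25, 14],
 [14, 29]].
Its characteristic polynomial (trace, determinant of M give the coefficients) is
  p(λ) = det(λ I - M) = λ^2 - 54λ + 529.
For λ^2 - 54λ + 529 the discriminant is 800. It is nonnegative but not a perfect square, so the roots are real and irrational: λ = (54 ± sqrt(800))/2 ≈ 41.1421, 12.8579.
So the eigenvalues of A^T A are ≈ 12.8579, 41.1421 (all ≥ 0, as they must be for A^T A). The largest is λ_max = (54 + sqrt(800))/2 ≈ 41.1421, hence ||A||_2 = sqrt(λ_max) = sqrt((54 + sqrt(800))/2) ≈ 6.4142.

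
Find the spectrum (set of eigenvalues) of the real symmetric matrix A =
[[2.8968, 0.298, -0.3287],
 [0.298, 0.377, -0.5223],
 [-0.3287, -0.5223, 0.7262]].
sigma(A) ≈ {0, 1, 3}

A is real symmetric, so its spectrum consists of real eigenvalues. Expanding the characteristic polynomial of the displayed matrix gives
  det(λ I - A) = p(λ) = λ^3 + (-4)λ^2 + (3)λ + (0).
Solving p(λ) = 0 yields eigenvalues ≈ 0, 1, 3. (A is shown rounded to 4 decimals, so these recover the underlying integer eigenvalues to within that precision.)
Verification: the trace of A = 4 equals the sum of eigenvalues 4, and det(A) ≈ -0.0001 matches the eigenvalue product 0.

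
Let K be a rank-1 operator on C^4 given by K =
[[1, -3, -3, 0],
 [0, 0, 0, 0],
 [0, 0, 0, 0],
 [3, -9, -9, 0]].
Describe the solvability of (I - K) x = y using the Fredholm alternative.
(I - K) is singular (det(I - K) = 0, i.e. 1 ∈ sigma(K)). (I - K) x = y is solvable iff y ⊥ ker((I - K)^*) = span{(1, -3, -3, 0)}, i.e. iff y_1 - 3y_2 - 3y_3 = 0. When solvable, the solutions are x = y + c·(1, 0, 0, 3), c arbitrary (ker(I - K) = span{(1, 0, 0, 3)}, dimension 1).

K has rank 1, so it is an outer product K = u v^T: every row of K is a multiple of one row vector. Reading off the entries, u = (1, 0, 0, 3) and v = (1, -3, -3, 0) (row i of K equals u_i·v^T). A rank-one matrix u v^T satisfies K u = u (v·u) and kills the (3)-dimensional subspace v^⊥, so its characteristic polynomial is lambda^3 (lambda - v·u) with v·u = tr K = 1. Hence the eigenvalues of I - K are 1 (multiplicity 3) and 1 - (1) = 0, so det(I - K) = 0. (Direct check: I - K =
[[0, 3, 3, 0],
 [0, 1, 0, 0],
 [0, 0, 1, 0],
 [-3, 9, 9, 1]]
has determinant 0.) So 1 is an eigenvalue of K and (I - K) is not invertible. The finite-dimensional Fredholm alternative says: either (I - K) is invertible, or ker(I - K) ≠ {0} and then range(I - K) = ker((I - K)^*)^⊥, with dim ker(I - K) = dim ker((I - K)^*). We are in the second case, so we need both kernels. Kernel of I - K: (I - K) u = u - u (v·u) = u - u = 0, so ker(I - K) = span{u} = span{(1, 0, 0, 3)} (it is exactly 1-dimensional because rank(I - K) = 3). Kernel of the adjoint: K is real, so (I - K)^* = I - K^T = I - v u^T, and (I - v u^T) v = v - v (u·v) = 0; hence ker((I - K)^*) = span{v} = span{(1, -3, -3, 0)}. Therefore (I - K) x = y is solvable iff <y, v> = 0, i.e. iff y_1 - 3y_2 - 3y_3 = 0. When this holds, K y = u (v·y) = 0, so (I - K) y = y and x = y is a particular solution; the full solution set is the line x = y + c·u = y + c·(1, 0, 0, 3), c ∈ C.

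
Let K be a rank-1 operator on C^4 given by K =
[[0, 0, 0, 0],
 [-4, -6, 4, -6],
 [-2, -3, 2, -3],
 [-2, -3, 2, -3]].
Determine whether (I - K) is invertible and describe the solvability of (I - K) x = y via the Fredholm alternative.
(I - K) is invertible (det(I - K) = 8 ≠ 0), so for every y in C^4 the equation (I - K) x = y has a unique solution.

K has rank 1, so it is an outer product K = u v^T: every row of K is a multiple of one row vector. Reading off the entries, u = (0, -2, -1, -1) and v = (2, 3, -2, 3) (row i of K equals u_i·v^T). A rank-one matrix u v^T satisfies K u = u (v·u) and kills the (3)-dimensional subspace v^⊥, so its characteristic polynomial is lambda^3 (lambda - v·u) with v·u = tr K = -7. Hence the eigenvalues of I - K are 1 (multiplicity 3) and 1 - (-7) = 8, so det(I - K) = 8. (Direct check: I - K =
[[1, 0, 0, 0],
 [4, 7, -4, 6],
 [2, 3, -1, 3],
 [2, 3, -2, 4]]
has determinant 8.) The finite-dimensional Fredholm alternative says: either (I - K) is invertible, or ker(I - K) ≠ {0} and then range(I - K) = ker((I - K)^*)^⊥, with dim ker(I - K) = dim ker((I - K)^*). Since det(I - K) ≠ 0, 1 is not an eigenvalue of K and ker(I - K) = {0}, so we are in the first case: for every y there is a unique x = (I - K)^(-1) y. Explicitly, by the Sherman–Morrison formula, (I - u v^T)^(-1) = I + u v^T/(1 - v·u), i.e. (I - K)^(-1) = I + K/(8).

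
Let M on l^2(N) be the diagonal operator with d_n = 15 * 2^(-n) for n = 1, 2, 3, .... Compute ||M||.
||M|| = 15/2 (attained at n = 1)

For M diagonal, ||M|| = sup_n |d_n|. The sequence d_n = 15 * 2^(-n) is positive and strictly decreasing (ratio 2^(-1) < 1), so the supremum is d_1 = 15/2. Hence ||M|| = 15/2.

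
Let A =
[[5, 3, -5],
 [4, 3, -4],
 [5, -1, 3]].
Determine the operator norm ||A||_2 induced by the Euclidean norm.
||A||_2 ≈ 10.0467 (= sqrt(largest eigenvalue of A^T A))

||A||_2 = sigma_max(A) = sqrt(lambda_max(A^T A)). Form the symmetric matrix M = A^T A =
[[66, 22, -26],
 [22, 19, -30],
 [-26, -30, 50]].
Its characteristic polynomial (trace, sum of principal 2x2 minors, determinant of M give the coefficients) is
  p(λ) = det(λ I - M) = λ^3 - 135λ^2 + 3444λ - 576.
No integer candidate from the rational root theorem (±divisors of 576) is a root, so the roots are irrational. The cubic discriminant is Δ = 51913030032 > 0, so there are three distinct real roots. p(0) = -576 and p(1) = 2734 have opposite signs, so a root lies in (0, 1); Newton's method refines it to λ ≈ 0.1684. p(33) = 1998 and p(34) = -236 have opposite signs, so a root lies in (33, 34); Newton's method refines it to λ ≈ 33.8958. p(100) = -6176 and p(101) = 434 have opposite signs, so a root lies in (100, 101); Newton's method refines it to λ ≈ 100.9359. Check (Vieta): the three roots sum to 135, matching tr M = 135.
So the eigenvalues of A^T A are ≈ 0.1684, 33.8958, 100.9359 (all ≥ 0, as they must be for A^T A). The largest is λ_max ≈ 100.9359, hence ||A||_2 = sqrt(λ_max) ≈ 10.0467.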